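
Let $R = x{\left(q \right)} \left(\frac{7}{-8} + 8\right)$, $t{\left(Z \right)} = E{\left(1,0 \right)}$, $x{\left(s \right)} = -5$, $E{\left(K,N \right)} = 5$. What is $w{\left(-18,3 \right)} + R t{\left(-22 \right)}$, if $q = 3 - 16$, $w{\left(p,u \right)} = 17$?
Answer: $- \frac{1289}{8} \approx -161.13$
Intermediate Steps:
$q = -13$ ($q = 3 - 16 = -13$)
$t{\left(Z \right)} = 5$
$R = - \frac{285}{8}$ ($R = - 5 \left(\frac{7}{-8} + 8\right) = - 5 \left(7 \left(- \frac{1}{8}\right) + 8\right) = - 5 \left(- \frac{7}{8} + 8\right) = \left(-5\right) \frac{57}{8} = - \frac{285}{8} \approx -35.625$)
$w{\left(-18,3 \right)} + R t{\left(-22 \right)} = 17 - \frac{1425}{8} = - \frac{1289}{8}$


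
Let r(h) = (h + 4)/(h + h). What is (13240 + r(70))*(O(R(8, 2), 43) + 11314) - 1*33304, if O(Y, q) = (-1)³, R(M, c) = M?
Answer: 10482975701/70 ≈ 1.4976e+8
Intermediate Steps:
r(h) = (4 + h)/(2*h) (r(h) = (4 + h)/((2*h)) = (4 + h)*(1/(2*h)) = (4 + h)/(2*h))
O(Y, q) = -1
(13240 + r(70))*(O(R(8, 2), 43) + 11314) - 1*33304 = (13240 + (½)*(4 + 70)/70)*(-1 + 11314) - 1*33304 = (13240 + (½)*(1/70)*74)*11313 - 33304 = (13240 + 37/70)*11313 - 33304 = (926837/70)*11313 - 33304 = 10485306981/70 - 33304 = 10482975701/70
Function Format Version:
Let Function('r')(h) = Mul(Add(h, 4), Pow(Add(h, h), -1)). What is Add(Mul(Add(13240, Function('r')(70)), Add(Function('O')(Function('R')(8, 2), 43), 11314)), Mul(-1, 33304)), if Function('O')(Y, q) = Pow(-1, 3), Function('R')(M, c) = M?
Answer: Rational(10482975701, 70) ≈ 1.4976e+8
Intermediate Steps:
Function('r')(h) = Mul(Rational(1, 2), Pow(h, -1), Add(4, h)) (Function('r')(h) = Mul(Add(4, h), Pow(Mul(2, h), -1)) = Mul(Add(4, h), Mul(Rational(1, 2), Pow(h, -1))) = Mul(Rational(1, 2), Pow(h, -1), Add(4, h)))
Function('O')(Y, q) = -1
Add(Mul(Add(13240, Function('r')(70)), Add(Function('O')(Function('R')(8, 2), 43), 11314)), Mul(-1, 33304)) = Add(Mul(Add(13240, Mul(Rational(1, 2), Pow(70, -1), Add(4, 70))), Add(-1, 11314)), Mul(-1, 33304)) = Add(Mul(Add(13240, Mul(Rational(1, 2), Rational(1, 70), 74)), 11313), -33304) = Add(Mul(Add(13240, Rational(37, 70)), 11313), -33304) = Add(Mul(Rational(926837, 70), 11313), -33304) = Add(Rational(10485306981, 70), -33304) = Rational(10482975701, 70)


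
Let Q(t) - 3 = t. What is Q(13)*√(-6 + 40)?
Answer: 16*√34 ≈ 93.295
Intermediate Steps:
Q(t) = 3 + t
Q(13)*√(-6 + 40) = (3 + 13)*√(-6 + 40) = 16*√34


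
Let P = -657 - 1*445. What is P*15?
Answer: -16530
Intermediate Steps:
P = -1102 (P = -657 - 445 = -1102)
P*15 = -1102*15 = -16530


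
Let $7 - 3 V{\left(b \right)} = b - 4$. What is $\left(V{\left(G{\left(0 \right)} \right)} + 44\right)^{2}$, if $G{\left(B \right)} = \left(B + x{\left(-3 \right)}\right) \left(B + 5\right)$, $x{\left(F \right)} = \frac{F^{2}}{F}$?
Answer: $\frac{24964}{9} \approx 2773.8$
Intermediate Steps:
$x{\left(F \right)} = F$
$G{\left(B \right)} = \left(-3 + B\right) \left(5 + B\right)$ ($G{\left(B \right)} = \left(B - 3\right) \left(B + 5\right) = \left(-3 + B\right) \left(5 + B\right)$)
$V{\left(b \right)} = \frac{11}{3} - \frac{b}{3}$ ($V{\left(b \right)} = \frac{7}{3} - \frac{b - 4}{3} = \frac{7}{3} - \frac{-4 + b}{3} = \frac{7}{3} - \left(- \frac{4}{3} + \frac{b}{3}\right) = \frac{11}{3} - \frac{b}{3}$)
$\left(V{\left(G{\left(0 \right)} \right)} + 44\right)^{2} = \left(\left(\frac{11}{3} - \frac{-15 + 0^{2} + 2 \cdot 0}{3}\right) + 44\right)^{2} = \left(\left(\frac{11}{3} - \frac{-15 + 0 + 0}{3}\right) + 44\right)^{2} = \left(\left(\frac{11}{3} - -5\right) + 44\right)^{2} = \left(\left(\frac{11}{3} + 5\right) + 44\right)^{2} = \left(\frac{26}{3} + 44\right)^{2} = \left(\frac{158}{3}\right)^{2} = \frac{24964}{9}$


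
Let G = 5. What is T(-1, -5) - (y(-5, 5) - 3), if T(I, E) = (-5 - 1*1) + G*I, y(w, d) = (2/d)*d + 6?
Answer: -16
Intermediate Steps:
y(w, d) = 8 (y(w, d) = 2 + 6 = 8)
T(I, E) = -6 + 5*I (T(I, E) = (-5 - 1*1) + 5*I = (-5 - 1) + 5*I = -6 + 5*I)
T(-1, -5) - (y(-5, 5) - 3) = (-6 + 5*(-1)) - (8 - 3) = (-6 - 5) - 1*5 = -11 - 5 = -16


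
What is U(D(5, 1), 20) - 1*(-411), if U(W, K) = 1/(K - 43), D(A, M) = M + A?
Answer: 9452/23 ≈ 410.96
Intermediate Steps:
D(A, M) = A + M
U(W, K) = 1/(-43 + K)
U(D(5, 1), 20) - 1*(-411) = 1/(-43 + 20) - 1*(-411) = 1/(-23) + 411 = -1/23 + 411 = 9452/23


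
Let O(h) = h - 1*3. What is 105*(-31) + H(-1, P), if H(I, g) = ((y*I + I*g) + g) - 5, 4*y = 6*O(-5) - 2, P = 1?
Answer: -6495/2 ≈ -3247.5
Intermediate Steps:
O(h) = -3 + h (O(h) = h - 3 = -3 + h)
y = -25/2 (y = (6*(-3 - 5) - 2)/4 = (6*(-8) - 2)/4 = (-48 - 2)/4 = (1/4)*(-50) = -25/2 ≈ -12.500)
H(I, g) = -5 + g - 25*I/2 + I*g (H(I, g) = ((-25*I/2 + I*g) + g) - 5 = (g - 25*I/2 + I*g) - 5 = -5 + g - 25*I/2 + I*g)
105*(-31) + H(-1, P) = 105*(-31) + (-5 + 1 - 25/2*(-1) - 1*1) = -3255 + (-5 + 1 + 25/2 - 1) = -3255 + 15/2 = -6495/2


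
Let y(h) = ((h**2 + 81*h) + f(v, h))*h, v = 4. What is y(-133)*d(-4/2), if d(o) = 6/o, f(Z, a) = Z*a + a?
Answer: 2494149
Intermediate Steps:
f(Z, a) = a + Z*a
y(h) = h*(h**2 + 86*h) (y(h) = ((h**2 + 81*h) + h*(1 + 4))*h = ((h**2 + 81*h) + h*5)*h = ((h**2 + 81*h) + 5*h)*h = (h**2 + 86*h)*h = h*(h**2 + 86*h))
y(-133)*d(-4/2) = ((-133)**2*(86 - 133))*(6/((-4/2))) = (17689*(-47))*(6/((-4*1/2))) = -4988298/(-2) = -4988298*(-1)/2 = -831383*(-3) = 2494149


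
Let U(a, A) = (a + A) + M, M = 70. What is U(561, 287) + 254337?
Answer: 255255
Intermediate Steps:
U(a, A) = 70 + A + a (U(a, A) = (a + A) + 70 = (A + a) + 70 = 70 + A + a)
U(561, 287) + 254337 = (70 + 287 + 561) + 254337 = 918 + 254337 = 255255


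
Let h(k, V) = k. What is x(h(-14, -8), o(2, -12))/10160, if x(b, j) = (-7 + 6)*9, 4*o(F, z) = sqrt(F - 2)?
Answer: -9/10160 ≈ -0.00088583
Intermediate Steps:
o(F, z) = sqrt(-2 + F)/4 (o(F, z) = sqrt(F - 2)/4 = sqrt(-2 + F)/4)
x(b, j) = -9 (x(b, j) = -1*9 = -9)
x(h(-14, -8), o(2, -12))/10160 = -9/10160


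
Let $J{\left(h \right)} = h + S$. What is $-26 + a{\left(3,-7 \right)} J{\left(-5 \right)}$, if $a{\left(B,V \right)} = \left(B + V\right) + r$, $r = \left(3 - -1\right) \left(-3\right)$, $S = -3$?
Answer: $102$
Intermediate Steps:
$J{\left(h \right)} = -3 + h$ ($J{\left(h \right)} = h - 3 = -3 + h$)
$r = -12$ ($r = \left(3 + 1\right) \left(-3\right) = 4 \left(-3\right) = -12$)
$a{\left(B,V \right)} = -12 + B + V$ ($a{\left(B,V \right)} = \left(B + V\right) - 12 = -12 + B + V$)
$-26 + a{\left(3,-7 \right)} J{\left(-5 \right)} = -26 + \left(-12 + 3 - 7\right) \left(-3 - 5\right) = -26 - -128 = -26 + 128 = 102$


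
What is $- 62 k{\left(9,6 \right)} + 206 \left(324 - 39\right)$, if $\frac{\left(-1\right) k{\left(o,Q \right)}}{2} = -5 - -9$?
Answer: $59206$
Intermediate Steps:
$k{\left(o,Q \right)} = -8$ ($k{\left(o,Q \right)} = - 2 \left(-5 - -9\right) = - 2 \left(-5 + 9\right) = \left(-2\right) 4 = -8$)
$- 62 k{\left(9,6 \right)} + 206 \left(324 - 39\right) = \left(-62\right) \left(-8\right) + 206 \left(324 - 39\right) = 496 + 206 \cdot 285 = 496 + 58710 = 59206$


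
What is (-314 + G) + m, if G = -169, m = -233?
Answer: -716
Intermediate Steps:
(-314 + G) + m = (-314 - 169) - 233 = -483 - 233 = -716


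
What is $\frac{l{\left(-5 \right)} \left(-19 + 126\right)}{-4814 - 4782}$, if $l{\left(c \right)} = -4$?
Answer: $\frac{107}{2399} \approx 0.044602$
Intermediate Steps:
$\frac{l{\left(-5 \right)} \left(-19 + 126\right)}{-4814 - 4782} = \frac{\left(-4\right) \left(-19 + 126\right)}{-4814 - 4782} = \frac{\left(-4\right) 107}{-4814 - 4782} = - \frac{428}{-9596} = \left(-428\right) \left(- \frac{1}{9596}\right) = \frac{107}{2399}$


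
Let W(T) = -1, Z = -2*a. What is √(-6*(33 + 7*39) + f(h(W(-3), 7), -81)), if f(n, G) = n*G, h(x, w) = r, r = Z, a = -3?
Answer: 3*I*√258 ≈ 48.187*I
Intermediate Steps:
Z = 6 (Z = -2*(-3) = 6)
r = 6
h(x, w) = 6
f(n, G) = G*n
√(-6*(33 + 7*39) + f(h(W(-3), 7), -81)) = √(-6*(33 + 7*39) - 81*6) = √(-6*(33 + 273) - 486) = √(-6*306 - 486) = √(-1836 - 486) = √(-2322) = 3*I*√258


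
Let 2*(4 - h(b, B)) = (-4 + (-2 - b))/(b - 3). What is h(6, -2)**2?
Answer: 36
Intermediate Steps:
h(b, B) = 4 - (-6 - b)/(2*(-3 + b)) (h(b, B) = 4 - (-4 + (-2 - b))/(2*(b - 3)) = 4 - (-6 - b)/(2*(-3 + b)))
h(6, -2)**2 = (9*(-2 + 6)/(2*(-3 + 6)))**2 = ((9/2)*4/3)**2 = ((9/2)*(1/3)*4)**2 = 6**2 = 36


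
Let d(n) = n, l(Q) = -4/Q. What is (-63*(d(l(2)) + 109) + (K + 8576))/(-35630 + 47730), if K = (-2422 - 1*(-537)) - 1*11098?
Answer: -2787/3025 ≈ -0.92132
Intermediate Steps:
K = -12983 (K = (-2422 + 537) - 11098 = -1885 - 11098 = -12983)
(-63*(d(l(2)) + 109) + (K + 8576))/(-35630 + 47730) = (-63*(-4/2 + 109) + (-12983 + 8576))/(-35630 + 47730) = (-63*(-4*1/2 + 109) - 4407)/12100 = (-63*(-2 + 109) - 4407)*(1/12100) = (-63*107 - 4407)*(1/12100) = (-6741 - 4407)*(1/12100) = -11148*1/12100 = -2787/3025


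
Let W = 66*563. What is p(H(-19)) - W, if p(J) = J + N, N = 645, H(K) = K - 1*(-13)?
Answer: -36519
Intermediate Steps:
H(K) = 13 + K (H(K) = K + 13 = 13 + K)
W = 37158
p(J) = 645 + J (p(J) = J + 645 = 645 + J)
p(H(-19)) - W = (645 + (13 - 19)) - 1*37158 = (645 - 6) - 37158 = 639 - 37158 = -36519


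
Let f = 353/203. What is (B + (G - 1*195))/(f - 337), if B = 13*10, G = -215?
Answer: 28420/34029 ≈ 0.83517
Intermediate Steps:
B = 130
f = 353/203 (f = 353*(1/203) = 353/203 ≈ 1.7389)
(B + (G - 1*195))/(f - 337) = (130 + (-215 - 1*195))/(353/203 - 337) = (130 + (-215 - 195))/(-68058/203) = (130 - 410)*(-203/68058) = -280*(-203/68058) = 28420/34029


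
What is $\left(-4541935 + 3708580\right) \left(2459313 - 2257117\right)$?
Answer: $-168501047580$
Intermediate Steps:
$\left(-4541935 + 3708580\right) \left(2459313 - 2257117\right) = \left(-833355\right) 202196 = -168501047580$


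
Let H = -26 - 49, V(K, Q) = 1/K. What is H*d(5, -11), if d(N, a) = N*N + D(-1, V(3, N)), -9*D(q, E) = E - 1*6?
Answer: -17300/9 ≈ -1922.2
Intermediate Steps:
H = -75
D(q, E) = 2/3 - E/9 (D(q, E) = -(E - 1*6)/9 = -(E - 6)/9 = -(-6 + E)/9 = 2/3 - E/9)
d(N, a) = 17/27 + N**2 (d(N, a) = N*N + (2/3 - 1/9/3) = N**2 + (2/3 - 1/9*1/3) = N**2 + (2/3 - 1/27) = N**2 + 17/27 = 17/27 + N**2)
H*d(5, -11) = -75*(17/27 + 5**2) = -75*(17/27 + 25) = -75*692/27 = -17300/9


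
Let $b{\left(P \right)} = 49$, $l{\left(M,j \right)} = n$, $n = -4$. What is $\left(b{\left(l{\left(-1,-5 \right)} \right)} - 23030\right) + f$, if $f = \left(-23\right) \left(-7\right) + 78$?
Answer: $-22742$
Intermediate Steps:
$l{\left(M,j \right)} = -4$
$f = 239$ ($f = 161 + 78 = 239$)
$\left(b{\left(l{\left(-1,-5 \right)} \right)} - 23030\right) + f = \left(49 - 23030\right) + 239 = -22981 + 239 = -22742$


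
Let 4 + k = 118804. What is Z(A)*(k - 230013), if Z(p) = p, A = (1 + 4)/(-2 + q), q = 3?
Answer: -556065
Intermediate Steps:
k = 118800 (k = -4 + 118804 = 118800)
A = 5 (A = (1 + 4)/(-2 + 3) = 5/1 = 5*1 = 5)
Z(A)*(k - 230013) = 5*(118800 - 230013) = 5*(-111213) = -556065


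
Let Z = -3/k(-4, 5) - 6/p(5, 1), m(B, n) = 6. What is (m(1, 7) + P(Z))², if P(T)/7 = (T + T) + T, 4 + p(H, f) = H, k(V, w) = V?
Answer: 173889/16 ≈ 10868.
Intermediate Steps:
p(H, f) = -4 + H
Z = -21/4 (Z = -3/(-4) - 6/(-4 + 5) = -3*(-¼) - 6/1 = ¾ - 6*1 = ¾ - 6 = -21/4 ≈ -5.2500)
P(T) = 21*T (P(T) = 7*((T + T) + T) = 7*(2*T + T) = 7*(3*T) = 21*T)
(m(1, 7) + P(Z))² = (6 + 21*(-21/4))² = (6 - 441/4)² = (-417/4)² = 173889/16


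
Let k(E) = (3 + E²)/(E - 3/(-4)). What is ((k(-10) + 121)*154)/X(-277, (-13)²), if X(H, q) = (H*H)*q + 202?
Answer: 626010/479793911 ≈ 0.0013047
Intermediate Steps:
k(E) = (3 + E²)/(¾ + E) (k(E) = (3 + E²)/(E - 3*(-¼)) = (3 + E²)/(E + ¾) = (3 + E²)/(¾ + E))
X(H, q) = 202 + q*H² (X(H, q) = H²*q + 202 = q*H² + 202 = 202 + q*H²)
((k(-10) + 121)*154)/X(-277, (-13)²) = ((4*(3 + (-10)²)/(3 + 4*(-10)) + 121)*154)/(202 + (-13)²*(-277)²) = ((4*(3 + 100)/(3 - 40) + 121)*154)/(202 + 169*76729) = ((4*103/(-37) + 121)*154)/(202 + 12967201) = ((4*(-1/37)*103 + 121)*154)/12967403 = ((-412/37 + 121)*154)*(1/12967403) = ((4065/37)*154)*(1/12967403) = (626010/37)*(1/12967403) = 626010/479793911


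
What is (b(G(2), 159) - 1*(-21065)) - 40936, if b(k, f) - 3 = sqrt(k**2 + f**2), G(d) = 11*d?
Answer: -19868 + sqrt(25765) ≈ -19708.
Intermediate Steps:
b(k, f) = 3 + sqrt(f**2 + k**2) (b(k, f) = 3 + sqrt(k**2 + f**2) = 3 + sqrt(f**2 + k**2))
(b(G(2), 159) - 1*(-21065)) - 40936 = ((3 + sqrt(159**2 + (11*2)**2)) - 1*(-21065)) - 40936 = ((3 + sqrt(25281 + 22**2)) + 21065) - 40936 = ((3 + sqrt(25281 + 484)) + 21065) - 40936 = ((3 + sqrt(25765)) + 21065) - 40936 = (21068 + sqrt(25765)) - 40936 = -19868 + sqrt(25765)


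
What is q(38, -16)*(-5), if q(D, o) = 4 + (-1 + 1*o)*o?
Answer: -1380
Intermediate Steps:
q(D, o) = 4 + o*(-1 + o) (q(D, o) = 4 + (-1 + o)*o = 4 + o*(-1 + o))
q(38, -16)*(-5) = (4 + (-16)² - 1*(-16))*(-5) = (4 + 256 + 16)*(-5) = 276*(-5) = -1380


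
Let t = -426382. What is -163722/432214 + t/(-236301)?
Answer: 72800298713/51066300207 ≈ 1.4256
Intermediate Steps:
-163722/432214 + t/(-236301) = -163722/432214 - 426382/(-236301) = -163722*1/432214 - 426382*(-1/236301) = -81861/216107 + 426382/236301 = 72800298713/51066300207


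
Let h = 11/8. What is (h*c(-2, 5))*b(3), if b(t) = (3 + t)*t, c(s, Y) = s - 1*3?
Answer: -495/4 ≈ -123.75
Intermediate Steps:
c(s, Y) = -3 + s (c(s, Y) = s - 3 = -3 + s)
b(t) = t*(3 + t)
h = 11/8 (h = 11*(⅛) = 11/8 ≈ 1.3750)
(h*c(-2, 5))*b(3) = (11*(-3 - 2)/8)*(3*(3 + 3)) = ((11/8)*(-5))*(3*6) = -55/8*18 = -495/4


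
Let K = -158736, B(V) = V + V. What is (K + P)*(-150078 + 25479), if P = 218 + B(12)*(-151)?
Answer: 20202731058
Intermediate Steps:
B(V) = 2*V
P = -3406 (P = 218 + (2*12)*(-151) = 218 + 24*(-151) = 218 - 3624 = -3406)
(K + P)*(-150078 + 25479) = (-158736 - 3406)*(-150078 + 25479) = -162142*(-124599) = 20202731058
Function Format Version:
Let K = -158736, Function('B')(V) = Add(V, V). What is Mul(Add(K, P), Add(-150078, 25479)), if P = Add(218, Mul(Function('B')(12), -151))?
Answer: 20202731058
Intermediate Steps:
Function('B')(V) = Mul(2, V)
P = -3406 (P = Add(218, Mul(Mul(2, 12), -151)) = Add(218, Mul(24, -151)) = Add(218, -3624) = -3406)
Mul(Add(K, P), Add(-150078, 25479)) = Mul(Add(-158736, -3406), Add(-150078, 25479)) = Mul(-162142, -124599) = 20202731058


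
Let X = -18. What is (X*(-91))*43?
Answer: 70434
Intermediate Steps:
(X*(-91))*43 = -18*(-91)*43 = 1638*43 = 70434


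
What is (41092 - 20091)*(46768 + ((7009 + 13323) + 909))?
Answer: 1428257009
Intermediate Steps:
(41092 - 20091)*(46768 + ((7009 + 13323) + 909)) = 21001*(46768 + (20332 + 909)) = 21001*(46768 + 21241) = 21001*68009 = 1428257009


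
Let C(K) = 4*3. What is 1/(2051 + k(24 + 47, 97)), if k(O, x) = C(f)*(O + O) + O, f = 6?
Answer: 1/3826 ≈ 0.00026137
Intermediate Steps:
C(K) = 12
k(O, x) = 25*O (k(O, x) = 12*(O + O) + O = 12*(2*O) + O = 24*O + O = 25*O)
1/(2051 + k(24 + 47, 97)) = 1/(2051 + 25*(24 + 47)) = 1/(2051 + 25*71) = 1/(2051 + 1775) = 1/3826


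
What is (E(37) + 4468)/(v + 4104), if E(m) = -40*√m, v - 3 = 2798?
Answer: 4468/6905 - 8*√37/1381 ≈ 0.61183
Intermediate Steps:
v = 2801 (v = 3 + 2798 = 2801)
(E(37) + 4468)/(v + 4104) = (-40*√37 + 4468)/(2801 + 4104) = (4468 - 40*√37)/6905 = (4468 - 40*√37)*(1/6905) = 4468/6905 - 8*√37/1381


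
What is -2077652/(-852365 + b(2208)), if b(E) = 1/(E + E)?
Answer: 9174911232/3764043839 ≈ 2.4375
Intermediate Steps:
b(E) = 1/(2*E)
-2077652/(-852365 + b(2208)) = -2077652/(-852365 + (1/2)/2208) = -2077652/(-852365 + (1/2)*(1/2208)) = -2077652/(-852365 + 1/4416) = -2077652/(-3764043839/4416) = -2077652*(-4416/3764043839) = 9174911232/3764043839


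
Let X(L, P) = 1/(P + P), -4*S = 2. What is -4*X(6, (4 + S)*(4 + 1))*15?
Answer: -12/7 ≈ -1.7143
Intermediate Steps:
S = -½ (S = -¼*2 = -½ ≈ -0.50000)
X(L, P) = 1/(2*P)
-4*X(6, (4 + S)*(4 + 1))*15 = -2/((4 - ½)*(4 + 1))*15 = -2/((7/2)*5)*15 = -2/35/2*15 = -2*2/35*15 = -4*1/35*15 = -4/35*15 = -12/7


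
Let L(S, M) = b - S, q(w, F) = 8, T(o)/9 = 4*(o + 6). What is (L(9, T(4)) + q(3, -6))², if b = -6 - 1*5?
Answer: 144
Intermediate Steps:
T(o) = 216 + 36*o (T(o) = 9*(4*(o + 6)) = 9*(4*(6 + o)) = 9*(24 + 4*o) = 216 + 36*o)
b = -11 (b = -6 - 5 = -11)
L(S, M) = -11 - S
(L(9, T(4)) + q(3, -6))² = ((-11 - 1*9) + 8)² = ((-11 - 9) + 8)² = (-20 + 8)² = (-12)² = 144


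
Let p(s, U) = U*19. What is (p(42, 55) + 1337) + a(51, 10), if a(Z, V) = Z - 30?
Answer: 2403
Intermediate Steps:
p(s, U) = 19*U
a(Z, V) = -30 + Z
(p(42, 55) + 1337) + a(51, 10) = (19*55 + 1337) + (-30 + 51) = (1045 + 1337) + 21 = 2382 + 21 = 2403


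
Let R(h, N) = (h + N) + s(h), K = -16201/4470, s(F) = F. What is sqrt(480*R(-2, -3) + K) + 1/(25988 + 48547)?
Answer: 1/74535 + I*sqrt(67208242470)/4470 ≈ 1.3417e-5 + 57.997*I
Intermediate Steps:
K = -16201/4470 (K = -16201*1/4470 = -16201/4470 ≈ -3.6244)
R(h, N) = N + 2*h (R(h, N) = (h + N) + h = (N + h) + h = N + 2*h)
sqrt(480*R(-2, -3) + K) + 1/(25988 + 48547) = sqrt(480*(-3 + 2*(-2)) - 16201/4470) + 1/(25988 + 48547) = sqrt(480*(-3 - 4) - 16201/4470) + 1/74535 = sqrt(480*(-7) - 16201/4470) + 1/74535 = sqrt(-3360 - 16201/4470) + 1/74535 = sqrt(-15035401/4470) + 1/74535 = I*sqrt(67208242470)/4470 + 1/74535 = 1/74535 + I*sqrt(67208242470)/4470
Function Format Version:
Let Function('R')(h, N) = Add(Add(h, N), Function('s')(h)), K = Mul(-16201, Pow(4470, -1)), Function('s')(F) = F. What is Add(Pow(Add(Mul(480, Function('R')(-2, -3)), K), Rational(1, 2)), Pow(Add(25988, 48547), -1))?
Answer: Add(Rational(1, 74535), Mul(Rational(1, 4470), I, Pow(67208242470, Rational(1, 2)))) ≈ Add(1.3417e-5, Mul(57.997, I))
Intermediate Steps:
K = Rational(-16201, 4470) (K = Mul(-16201, Rational(1, 4470)) = Rational(-16201, 4470) ≈ -3.6244)
Function('R')(h, N) = Add(N, Mul(2, h)) (Function('R')(h, N) = Add(Add(h, N), h) = Add(Add(N, h), h) = Add(N, Mul(2, h)))
Add(Pow(Add(Mul(480, Function('R')(-2, -3)), K), Rational(1, 2)), Pow(Add(25988, 48547), -1)) = Add(Pow(Add(Mul(480, Add(-3, Mul(2, -2))), Rational(-16201, 4470)), Rational(1, 2)), Pow(Add(25988, 48547), -1)) = Add(Pow(Add(Mul(480, Add(-3, -4)), Rational(-16201, 4470)), Rational(1, 2)), Pow(74535, -1)) = Add(Pow(Add(Mul(480, -7), Rational(-16201, 4470)), Rational(1, 2)), Rational(1, 74535)) = Add(Pow(Add(-3360, Rational(-16201, 4470)), Rational(1, 2)), Rational(1, 74535)) = Add(Pow(Rational(-15035401, 4470), Rational(1, 2)), Rational(1, 74535)) = Add(Mul(Rational(1, 4470), I, Pow(67208242470, Rational(1, 2))), Rational(1, 74535)) = Add(Rational(1, 74535), Mul(Rational(1, 4470), I, Pow(67208242470, Rational(1, 2))))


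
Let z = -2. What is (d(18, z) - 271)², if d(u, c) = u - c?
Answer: 63001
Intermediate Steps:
(d(18, z) - 271)² = ((18 - 1*(-2)) - 271)² = ((18 + 2) - 271)² = (20 - 271)² = (-251)² = 63001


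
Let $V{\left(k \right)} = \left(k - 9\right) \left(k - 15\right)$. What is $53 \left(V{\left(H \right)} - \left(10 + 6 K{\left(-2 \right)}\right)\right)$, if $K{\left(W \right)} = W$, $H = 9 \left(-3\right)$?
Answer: $80242$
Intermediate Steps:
$H = -27$
$V{\left(k \right)} = \left(-15 + k\right) \left(-9 + k\right)$ ($V{\left(k \right)} = \left(-9 + k\right) \left(-15 + k\right) = \left(-15 + k\right) \left(-9 + k\right)$)
$53 \left(V{\left(H \right)} - \left(10 + 6 K{\left(-2 \right)}\right)\right) = 53 \left(\left(135 + \left(-27\right)^{2} - -648\right) - -2\right) = 53 \left(\left(135 + 729 + 648\right) + \left(-10 + 12\right)\right) = 53 \left(1512 + 2\right) = 53 \cdot 1514 = 80242$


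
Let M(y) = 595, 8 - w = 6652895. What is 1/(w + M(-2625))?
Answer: -1/6652292 ≈ -1.5032e-7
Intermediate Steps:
w = -6652887 (w = 8 - 1*6652895 = 8 - 6652895 = -6652887)
1/(w + M(-2625)) = 1/(-6652887 + 595) = 1/(-6652292) = -1/6652292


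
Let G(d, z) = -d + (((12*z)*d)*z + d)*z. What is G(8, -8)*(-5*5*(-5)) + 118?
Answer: -6152882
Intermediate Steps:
G(d, z) = -d + z*(d + 12*d*z²) (G(d, z) = -d + ((12*d*z)*z + d)*z = -d + (12*d*z² + d)*z = -d + (d + 12*d*z²)*z = -d + z*(d + 12*d*z²))
G(8, -8)*(-5*5*(-5)) + 118 = (8*(-1 - 8 + 12*(-8)³))*(-5*5*(-5)) + 118 = (8*(-1 - 8 + 12*(-512)))*(-25*(-5)) + 118 = (8*(-1 - 8 - 6144))*125 + 118 = (8*(-6153))*125 + 118 = -49224*125 + 118 = -6153000 + 118 = -6152882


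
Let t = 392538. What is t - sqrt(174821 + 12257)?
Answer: 392538 - sqrt(187078) ≈ 3.9211e+5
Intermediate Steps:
t - sqrt(174821 + 12257) = 392538 - sqrt(174821 + 12257) = 392538 - sqrt(187078)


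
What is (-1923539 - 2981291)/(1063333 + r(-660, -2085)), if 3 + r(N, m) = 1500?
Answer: -490483/106483 ≈ -4.6062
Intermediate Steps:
r(N, m) = 1497 (r(N, m) = -3 + 1500 = 1497)
(-1923539 - 2981291)/(1063333 + r(-660, -2085)) = (-1923539 - 2981291)/(1063333 + 1497) = -4904830/1064830 = -4904830*1/1064830 = -490483/106483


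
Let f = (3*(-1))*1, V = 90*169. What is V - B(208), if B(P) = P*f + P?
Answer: 15626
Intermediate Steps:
V = 15210
f = -3 (f = -3*1 = -3)
B(P) = -2*P (B(P) = P*(-3) + P = -3*P + P = -2*P)
V - B(208) = 15210 - (-2)*208 = 15210 - 1*(-416) = 15210 + 416 = 15626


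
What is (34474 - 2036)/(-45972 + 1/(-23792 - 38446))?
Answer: -2018876244/2861205337 ≈ -0.70560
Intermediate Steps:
(34474 - 2036)/(-45972 + 1/(-23792 - 38446)) = 32438/(-45972 + 1/(-62238)) = 32438/(-45972 - 1/62238) = 32438/(-2861205337/62238) = 32438*(-62238/2861205337) = -2018876244/2861205337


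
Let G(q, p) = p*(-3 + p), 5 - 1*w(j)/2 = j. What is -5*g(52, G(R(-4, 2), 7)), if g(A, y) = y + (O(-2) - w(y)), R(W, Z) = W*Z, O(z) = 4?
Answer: -390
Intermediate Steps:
w(j) = 10 - 2*j
g(A, y) = -6 + 3*y (g(A, y) = y + (4 - (10 - 2*y)) = y + (4 + (-10 + 2*y)) = y + (-6 + 2*y) = -6 + 3*y)
-5*g(52, G(R(-4, 2), 7)) = -5*(-6 + 3*(7*(-3 + 7))) = -5*(-6 + 3*(7*4)) = -5*(-6 + 3*28) = -5*(-6 + 84) = -5*78 = -390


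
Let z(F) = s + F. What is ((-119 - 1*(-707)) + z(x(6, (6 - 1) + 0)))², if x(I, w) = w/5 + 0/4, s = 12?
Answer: 361201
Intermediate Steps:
x(I, w) = w/5 (x(I, w) = w*(⅕) + 0*(¼) = w/5 + 0 = w/5)
z(F) = 12 + F
((-119 - 1*(-707)) + z(x(6, (6 - 1) + 0)))² = ((-119 - 1*(-707)) + (12 + ((6 - 1) + 0)/5))² = ((-119 + 707) + (12 + (5 + 0)/5))² = (588 + (12 + (⅕)*5))² = (588 + (12 + 1))² = (588 + 13)² = 601² = 361201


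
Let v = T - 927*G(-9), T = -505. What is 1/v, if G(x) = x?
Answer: 1/7838 ≈ 0.00012758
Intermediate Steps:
v = 7838 (v = -505 - 927*(-9) = -505 + 8343 = 7838)
1/v = 1/7838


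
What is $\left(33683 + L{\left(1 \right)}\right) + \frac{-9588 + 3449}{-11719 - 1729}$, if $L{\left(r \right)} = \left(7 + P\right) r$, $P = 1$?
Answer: $\frac{453082707}{13448} \approx 33691.0$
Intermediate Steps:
$L{\left(r \right)} = 8 r$ ($L{\left(r \right)} = \left(7 + 1\right) r = 8 r$)
$\left(33683 + L{\left(1 \right)}\right) + \frac{-9588 + 3449}{-11719 - 1729} = \left(33683 + 8 \cdot 1\right) + \frac{-9588 + 3449}{-11719 - 1729} = \left(33683 + 8\right) - \frac{6139}{-13448} = 33691 - - \frac{6139}{13448} = 33691 + \frac{6139}{13448} = \frac{453082707}{13448}$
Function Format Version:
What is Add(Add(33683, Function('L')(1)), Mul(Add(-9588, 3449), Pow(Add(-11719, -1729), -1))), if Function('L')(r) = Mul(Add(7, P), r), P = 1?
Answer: Rational(453082707, 13448) ≈ 33691.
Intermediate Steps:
Function('L')(r) = Mul(8, r) (Function('L')(r) = Mul(Add(7, 1), r) = Mul(8, r))
Add(Add(33683, Function('L')(1)), Mul(Add(-9588, 3449), Pow(Add(-11719, -1729), -1))) = Add(Add(33683, Mul(8, 1)), Mul(Add(-9588, 3449), Pow(Add(-11719, -1729), -1))) = Add(Add(33683, 8), Mul(-6139, Pow(-13448, -1))) = Add(33691, Mul(-6139, Rational(-1, 13448))) = Add(33691, Rational(6139, 13448)) = Rational(453082707, 13448)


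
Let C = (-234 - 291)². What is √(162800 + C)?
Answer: 5*√17537 ≈ 662.14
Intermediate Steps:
C = 275625 (C = (-525)² = 275625)
√(162800 + C) = √(162800 + 275625) = √438425 = 5*√17537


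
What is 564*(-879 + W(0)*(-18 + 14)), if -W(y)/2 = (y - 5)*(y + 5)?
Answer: -608556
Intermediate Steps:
W(y) = -2*(-5 + y)*(5 + y) (W(y) = -2*(y - 5)*(y + 5) = -2*(-5 + y)*(5 + y))
564*(-879 + W(0)*(-18 + 14)) = 564*(-879 + (50 - 2*0²)*(-18 + 14)) = 564*(-879 + (50 - 2*0)*(-4)) = 564*(-879 + (50 + 0)*(-4)) = 564*(-879 + 50*(-4)) = 564*(-879 - 200) = 564*(-1079) = -608556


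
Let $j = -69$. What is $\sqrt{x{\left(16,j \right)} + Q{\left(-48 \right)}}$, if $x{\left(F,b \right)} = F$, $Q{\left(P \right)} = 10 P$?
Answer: $4 i \sqrt{29} \approx 21.541 i$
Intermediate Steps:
$\sqrt{x{\left(16,j \right)} + Q{\left(-48 \right)}} = \sqrt{16 + 10 \left(-48\right)} = \sqrt{16 - 480} = \sqrt{-464} = 4 i \sqrt{29}$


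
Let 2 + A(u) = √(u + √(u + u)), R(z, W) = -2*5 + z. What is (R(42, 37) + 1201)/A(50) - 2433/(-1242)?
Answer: 266585/5796 + 1233*√15/28 ≈ 216.54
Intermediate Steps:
R(z, W) = -10 + z
A(u) = -2 + √(u + √2*√u) (A(u) = -2 + √(u + √(u + u)) = -2 + √(u + √(2*u)) = -2 + √(u + √2*√u))
(R(42, 37) + 1201)/A(50) - 2433/(-1242) = ((-10 + 42) + 1201)/(-2 + √(50 + √2*√50)) - 2433/(-1242) = (32 + 1201)/(-2 + √(50 + √2*(5*√2))) - 2433*(-1/1242) = 1233/(-2 + √(50 + 10)) + 811/414 = 1233/(-2 + √60) + 811/414 = 1233/(-2 + 2*√15) + 811/414 = 811/414 + 1233/(-2 + 2*√15)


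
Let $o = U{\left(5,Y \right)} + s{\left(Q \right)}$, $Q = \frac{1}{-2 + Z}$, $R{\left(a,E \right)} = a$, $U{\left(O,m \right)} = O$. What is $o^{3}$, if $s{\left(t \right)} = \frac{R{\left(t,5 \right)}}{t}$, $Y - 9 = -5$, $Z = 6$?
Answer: $216$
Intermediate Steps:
$Y = 4$ ($Y = 9 - 5 = 4$)
$Q = \frac{1}{4}$ ($Q = \frac{1}{-2 + 6} = \frac{1}{4} \approx 0.25$)
$s{\left(t \right)} = 1$ ($s{\left(t \right)} = \frac{t}{t} = 1$)
$o = 6$ ($o = 5 + 1 = 6$)
$o^{3} = 6^{3} = 216$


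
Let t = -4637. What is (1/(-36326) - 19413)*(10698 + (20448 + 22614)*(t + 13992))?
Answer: -142046245641782706/18163 ≈ -7.8206e+12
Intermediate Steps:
(1/(-36326) - 19413)*(10698 + (20448 + 22614)*(t + 13992)) = (1/(-36326) - 19413)*(10698 + (20448 + 22614)*(-4637 + 13992)) = (-1/36326 - 19413)*(10698 + 43062*9355) = -705196639*(10698 + 402845010)/36326 = -705196639/36326*402855708 = -142046245641782706/18163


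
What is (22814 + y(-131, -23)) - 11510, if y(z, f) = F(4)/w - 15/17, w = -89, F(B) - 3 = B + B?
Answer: 17101430/1513 ≈ 11303.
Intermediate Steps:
F(B) = 3 + 2*B (F(B) = 3 + (B + B) = 3 + 2*B)
y(z, f) = -1522/1513 (y(z, f) = (3 + 2*4)/(-89) - 15/17 = (3 + 8)*(-1/89) - 15*1/17 = 11*(-1/89) - 15/17 = -11/89 - 15/17 = -1522/1513)
(22814 + y(-131, -23)) - 11510 = (22814 - 1522/1513) - 11510 = 34516060/1513 - 11510 = 17101430/1513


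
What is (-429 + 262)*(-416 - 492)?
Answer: 151636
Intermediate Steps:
(-429 + 262)*(-416 - 492) = -167*(-908) = 151636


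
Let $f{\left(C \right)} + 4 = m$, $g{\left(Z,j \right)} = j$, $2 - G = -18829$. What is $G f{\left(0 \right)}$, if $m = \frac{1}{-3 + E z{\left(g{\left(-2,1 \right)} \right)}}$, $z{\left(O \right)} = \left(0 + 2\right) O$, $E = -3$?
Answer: $- \frac{232249}{3} \approx -77416.0$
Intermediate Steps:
$G = 18831$ ($G = 2 - -18829 = 2 + 18829 = 18831$)
$z{\left(O \right)} = 2 O$
$m = - \frac{1}{9}$ ($m = \frac{1}{-3 - 3 \cdot 2 \cdot 1} = \frac{1}{-3 - 6} = \frac{1}{-9} = - \frac{1}{9} \approx -0.11111$)
$f{\left(C \right)} = - \frac{37}{9}$ ($f{\left(C \right)} = -4 - \frac{1}{9} = - \frac{37}{9}$)
$G f{\left(0 \right)} = 18831 \left(- \frac{37}{9}\right) = - \frac{232249}{3}$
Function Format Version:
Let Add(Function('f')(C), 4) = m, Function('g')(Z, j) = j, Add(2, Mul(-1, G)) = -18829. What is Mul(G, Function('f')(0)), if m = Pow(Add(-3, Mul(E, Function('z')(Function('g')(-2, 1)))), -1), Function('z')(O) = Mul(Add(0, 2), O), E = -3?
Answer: Rational(-232249, 3) ≈ -77416.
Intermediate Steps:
G = 18831 (G = Add(2, Mul(-1, -18829)) = Add(2, 18829) = 18831)
Function('z')(O) = Mul(2, O)
m = Rational(-1, 9) (m = Pow(Add(-3, Mul(-3, Mul(2, 1))), -1) = Pow(Add(-3, Mul(-3, 2)), -1) = Pow(Add(-3, -6), -1) = Pow(-9, -1) = Rational(-1, 9) ≈ -0.11111)
Function('f')(C) = Rational(-37, 9) (Function('f')(C) = Add(-4, Rational(-1, 9)) = Rational(-37, 9))
Mul(G, Function('f')(0)) = Mul(18831, Rational(-37, 9)) = Rational(-232249, 3)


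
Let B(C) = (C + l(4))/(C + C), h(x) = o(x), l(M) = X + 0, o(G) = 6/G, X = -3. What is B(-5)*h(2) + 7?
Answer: 47/5 ≈ 9.4000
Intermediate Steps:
l(M) = -3 (l(M) = -3 + 0 = -3)
h(x) = 6/x
B(C) = (-3 + C)/(2*C) (B(C) = (C - 3)/(C + C) = (-3 + C)/((2*C)) = (-3 + C)*(1/(2*C)) = (-3 + C)/(2*C))
B(-5)*h(2) + 7 = ((1/2)*(-3 - 5)/(-5))*(6/2) + 7 = ((1/2)*(-1/5)*(-8))*(6*(1/2)) + 7 = (4/5)*3 + 7 = 12/5 + 7 = 47/5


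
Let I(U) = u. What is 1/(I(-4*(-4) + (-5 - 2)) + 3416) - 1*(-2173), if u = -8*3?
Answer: 7370817/3392 ≈ 2173.0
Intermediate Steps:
u = -24
I(U) = -24
1/(I(-4*(-4) + (-5 - 2)) + 3416) - 1*(-2173) = 1/(-24 + 3416) - 1*(-2173) = 1/3392 + 2173 = 7370817/3392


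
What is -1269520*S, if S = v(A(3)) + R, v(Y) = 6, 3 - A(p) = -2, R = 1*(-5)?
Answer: -1269520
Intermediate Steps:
R = -5
A(p) = 5 (A(p) = 3 - 1*(-2) = 3 + 2 = 5)
S = 1 (S = 6 - 5 = 1)
-1269520*S = -1269520*1 = -1269520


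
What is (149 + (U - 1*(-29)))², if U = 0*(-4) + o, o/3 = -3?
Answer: 28561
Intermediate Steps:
o = -9 (o = 3*(-3) = -9)
U = -9 (U = 0*(-4) - 9 = 0 - 9 = -9)
(149 + (U - 1*(-29)))² = (149 + (-9 - 1*(-29)))² = (149 + (-9 + 29))² = (149 + 20)² = 169² = 28561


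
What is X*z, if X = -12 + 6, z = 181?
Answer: -1086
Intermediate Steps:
X = -6
X*z = -6*181 = -1086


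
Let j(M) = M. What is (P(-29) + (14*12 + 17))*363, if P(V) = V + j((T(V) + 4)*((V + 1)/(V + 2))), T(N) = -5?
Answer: 506264/9 ≈ 56252.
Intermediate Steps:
P(V) = V - (1 + V)/(2 + V) (P(V) = V + (-5 + 4)*((V + 1)/(V + 2)) = V - (1 + V)/(2 + V))
(P(-29) + (14*12 + 17))*363 = ((-1 - 29 + (-29)²)/(2 - 29) + (14*12 + 17))*363 = ((-1 - 29 + 841)/(-27) + (168 + 17))*363 = (-1/27*811 + 185)*363 = (-811/27 + 185)*363 = (4184/27)*363 = 506264/9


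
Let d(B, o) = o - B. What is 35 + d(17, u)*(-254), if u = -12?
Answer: 7401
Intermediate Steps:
35 + d(17, u)*(-254) = 35 + (-12 - 1*17)*(-254) = 35 + (-12 - 17)*(-254) = 35 - 29*(-254) = 35 + 7366 = 7401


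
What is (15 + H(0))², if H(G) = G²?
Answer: 225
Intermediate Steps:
(15 + H(0))² = (15 + 0²)² = (15 + 0)² = 15² = 225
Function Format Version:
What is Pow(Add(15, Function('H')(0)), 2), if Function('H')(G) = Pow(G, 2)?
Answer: 225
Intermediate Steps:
Pow(Add(15, Function('H')(0)), 2) = Pow(Add(15, Pow(0, 2)), 2) = Pow(Add(15, 0), 2) = Pow(15, 2) = 225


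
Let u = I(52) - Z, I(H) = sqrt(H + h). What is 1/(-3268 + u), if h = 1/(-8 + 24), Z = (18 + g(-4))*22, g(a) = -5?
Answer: -56864/202093823 - 28*sqrt(17)/202093823 ≈ -0.00028195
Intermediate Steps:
Z = 286 (Z = (18 - 5)*22 = 13*22 = 286)
h = 1/16 ≈ 0.062500
I(H) = sqrt(1/16 + H) (I(H) = sqrt(H + 1/16) = sqrt(1/16 + H))
u = -286 + 7*sqrt(17)/4 (u = sqrt(1 + 16*52)/4 - 1*286 = sqrt(1 + 832)/4 - 286 = sqrt(833)/4 - 286 = (7*sqrt(17))/4 - 286 = 7*sqrt(17)/4 - 286 = -286 + 7*sqrt(17)/4 ≈ -278.78)
1/(-3268 + u) = 1/(-3268 + (-286 + 7*sqrt(17)/4)) = 1/(-3554 + 7*sqrt(17)/4)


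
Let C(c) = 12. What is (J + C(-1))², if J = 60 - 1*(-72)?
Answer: 20736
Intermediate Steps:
J = 132 (J = 60 + 72 = 132)
(J + C(-1))² = (132 + 12)² = 144² = 20736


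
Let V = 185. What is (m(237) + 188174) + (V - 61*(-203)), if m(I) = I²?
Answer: 256911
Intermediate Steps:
(m(237) + 188174) + (V - 61*(-203)) = (237² + 188174) + (185 - 61*(-203)) = (56169 + 188174) + (185 + 12383) = 244343 + 12568 = 256911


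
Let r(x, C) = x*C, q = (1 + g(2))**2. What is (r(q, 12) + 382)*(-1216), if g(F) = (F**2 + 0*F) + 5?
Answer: -1923712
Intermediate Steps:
g(F) = 5 + F**2 (g(F) = (F**2 + 0) + 5 = F**2 + 5 = 5 + F**2)
q = 100 (q = (1 + (5 + 2**2))**2 = (1 + (5 + 4))**2 = (1 + 9)**2 = 10**2 = 100)
r(x, C) = C*x
(r(q, 12) + 382)*(-1216) = (12*100 + 382)*(-1216) = (1200 + 382)*(-1216) = 1582*(-1216) = -1923712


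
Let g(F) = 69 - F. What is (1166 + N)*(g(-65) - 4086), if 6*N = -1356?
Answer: -3714880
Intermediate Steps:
N = -226 (N = (1/6)*(-1356) = -226)
(1166 + N)*(g(-65) - 4086) = (1166 - 226)*((69 - 1*(-65)) - 4086) = 940*((69 + 65) - 4086) = 940*(134 - 4086) = 940*(-3952) = -3714880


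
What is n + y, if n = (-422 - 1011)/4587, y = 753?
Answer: 3452578/4587 ≈ 752.69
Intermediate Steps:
n = -1433/4587 (n = -1433*1/4587 = -1433/4587 ≈ -0.31240)
n + y = -1433/4587 + 753 = 3452578/4587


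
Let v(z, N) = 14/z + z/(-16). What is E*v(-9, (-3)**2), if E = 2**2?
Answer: -143/36 ≈ -3.9722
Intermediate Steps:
E = 4
v(z, N) = 14/z - z/16 (v(z, N) = 14/z + z*(-1/16) = 14/z - z/16)
E*v(-9, (-3)**2) = 4*(14/(-9) - 1/16*(-9)) = 4*(14*(-1/9) + 9/16) = 4*(-14/9 + 9/16) = 4*(-143/144) = -143/36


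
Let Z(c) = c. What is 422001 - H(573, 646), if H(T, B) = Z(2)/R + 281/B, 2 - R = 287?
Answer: 4089185543/9690 ≈ 4.2200e+5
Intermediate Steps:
R = -285 (R = 2 - 1*287 = 2 - 287 = -285)
H(T, B) = -2/285 + 281/B (H(T, B) = 2/(-285) + 281/B = 2*(-1/285) + 281/B = -2/285 + 281/B)
422001 - H(573, 646) = 422001 - (-2/285 + 281/646) = 422001 - 1*4147/9690 = 422001 - 4147/9690 = 4089185543/9690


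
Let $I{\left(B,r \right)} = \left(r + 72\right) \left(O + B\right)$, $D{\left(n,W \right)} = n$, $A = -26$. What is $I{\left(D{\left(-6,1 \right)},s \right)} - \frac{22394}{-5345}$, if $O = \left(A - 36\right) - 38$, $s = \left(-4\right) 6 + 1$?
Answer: $- \frac{27739536}{5345} \approx -5189.8$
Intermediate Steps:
$s = -23$ ($s = -24 + 1 = -23$)
$O = -100$ ($O = \left(-26 - 36\right) - 38 = -62 - 38 = -100$)
$I{\left(B,r \right)} = \left(-100 + B\right) \left(72 + r\right)$ ($I{\left(B,r \right)} = \left(r + 72\right) \left(-100 + B\right) = \left(72 + r\right) \left(-100 + B\right) = \left(-100 + B\right) \left(72 + r\right)$)
$I{\left(D{\left(-6,1 \right)},s \right)} - \frac{22394}{-5345} = \left(-7200 - -2300 + 72 \left(-6\right) - -138\right) - \frac{22394}{-5345} = \left(-7200 + 2300 - 432 + 138\right) - 22394 \left(- \frac{1}{5345}\right) = -5194 - - \frac{22394}{5345} = -5194 + \frac{22394}{5345} = - \frac{27739536}{5345}$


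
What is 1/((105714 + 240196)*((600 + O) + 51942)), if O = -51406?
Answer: 1/392953760 ≈ 2.5448e-9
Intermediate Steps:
1/((105714 + 240196)*((600 + O) + 51942)) = 1/((105714 + 240196)*((600 - 51406) + 51942)) = 1/(345910*(-50806 + 51942)) = 1/(345910*1136) = 1/392953760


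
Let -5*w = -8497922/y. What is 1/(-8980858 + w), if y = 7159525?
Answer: -35797625/321493378364328 ≈ -1.1135e-7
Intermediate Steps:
w = 8497922/35797625 (w = -(-8497922)/(5*7159525) = -⅕*(-8497922/7159525) = 8497922/35797625 ≈ 0.23739)
1/(-8980858 + w) = 1/(-8980858 + 8497922/35797625) = 1/(-321493378364328/35797625) = -35797625/321493378364328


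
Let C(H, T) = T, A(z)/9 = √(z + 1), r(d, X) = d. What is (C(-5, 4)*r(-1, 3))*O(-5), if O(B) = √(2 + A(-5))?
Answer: -4*√(2 + 18*I) ≈ -12.684 - 11.353*I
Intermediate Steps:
A(z) = 9*√(1 + z) (A(z) = 9*√(z + 1) = 9*√(1 + z))
O(B) = √(2 + 18*I) (O(B) = √(2 + 9*√(1 - 5)) = √(2 + 9*√(-4)) = √(2 + 9*(2*I)) = √(2 + 18*I))
(C(-5, 4)*r(-1, 3))*O(-5) = (4*(-1))*√(2 + 18*I) = -4*√(2 + 18*I)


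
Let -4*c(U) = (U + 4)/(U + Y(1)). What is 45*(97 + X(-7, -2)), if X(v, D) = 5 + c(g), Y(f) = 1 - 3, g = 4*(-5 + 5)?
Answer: 9225/2 ≈ 4612.5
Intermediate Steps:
g = 0 (g = 4*0 = 0)
Y(f) = -2
c(U) = -(4 + U)/(4*(-2 + U)) (c(U) = -(U + 4)/(4*(U - 2)) = -(4 + U)/(4*(-2 + U)))
X(v, D) = 11/2 (X(v, D) = 5 + (-4 - 1*0)/(4*(-2 + 0)) = 5 + (1/4)*(-4 + 0)/(-2) = 5 + (1/4)*(-1/2)*(-4) = 5 + 1/2 = 11/2)
45*(97 + X(-7, -2)) = 45*(97 + 11/2) = 45*(205/2) = 9225/2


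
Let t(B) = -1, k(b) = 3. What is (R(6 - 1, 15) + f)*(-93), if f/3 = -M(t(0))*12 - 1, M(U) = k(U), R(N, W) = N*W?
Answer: 3348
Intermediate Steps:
M(U) = 3
f = -111 (f = 3*(-1*3*12 - 1) = 3*(-3*12 - 1) = 3*(-36 - 1) = 3*(-37) = -111)
(R(6 - 1, 15) + f)*(-93) = ((6 - 1)*15 - 111)*(-93) = (5*15 - 111)*(-93) = (75 - 111)*(-93) = -36*(-93) = 3348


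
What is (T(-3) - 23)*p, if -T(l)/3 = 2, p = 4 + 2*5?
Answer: -406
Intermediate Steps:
p = 14 (p = 4 + 10 = 14)
T(l) = -6 (T(l) = -3*2 = -6)
(T(-3) - 23)*p = (-6 - 23)*14 = -29*14 = -406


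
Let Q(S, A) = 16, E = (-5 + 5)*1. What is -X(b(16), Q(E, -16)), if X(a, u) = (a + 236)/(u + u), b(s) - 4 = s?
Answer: -8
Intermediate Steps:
b(s) = 4 + s
E = 0 (E = 0*1 = 0)
X(a, u) = (236 + a)/(2*u) (X(a, u) = (236 + a)/((2*u)) = (236 + a)*(1/(2*u)) = (236 + a)/(2*u))
-X(b(16), Q(E, -16)) = -(236 + (4 + 16))/(2*16) = -(236 + 20)/(2*16) = -256/(2*16) = -1*8 = -8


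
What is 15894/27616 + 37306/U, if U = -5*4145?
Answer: -350419673/286170800 ≈ -1.2245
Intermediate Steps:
U = -20725
15894/27616 + 37306/U = 15894/27616 + 37306/(-20725) = 15894*(1/27616) + 37306*(-1/20725) = 7947/13808 - 37306/20725 = -350419673/286170800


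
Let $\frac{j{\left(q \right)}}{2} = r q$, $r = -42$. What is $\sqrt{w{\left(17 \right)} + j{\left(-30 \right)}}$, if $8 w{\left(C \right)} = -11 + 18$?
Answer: $\frac{\sqrt{40334}}{4} \approx 50.208$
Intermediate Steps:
$w{\left(C \right)} = \frac{7}{8}$ ($w{\left(C \right)} = \frac{-11 + 18}{8} = \frac{1}{8} \cdot 7 = \frac{7}{8}$)
$j{\left(q \right)} = - 84 q$ ($j{\left(q \right)} = 2 \left(- 42 q\right) = - 84 q$)
$\sqrt{w{\left(17 \right)} + j{\left(-30 \right)}} = \sqrt{\frac{7}{8} - -2520} = \sqrt{\frac{7}{8} + 2520} = \sqrt{\frac{20167}{8}} = \frac{\sqrt{40334}}{4}$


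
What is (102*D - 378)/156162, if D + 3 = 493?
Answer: 8267/26027 ≈ 0.31763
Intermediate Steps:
D = 490 (D = -3 + 493 = 490)
(102*D - 378)/156162 = (102*490 - 378)/156162 = (49980 - 378)*(1/156162) = 49602*(1/156162) = 8267/26027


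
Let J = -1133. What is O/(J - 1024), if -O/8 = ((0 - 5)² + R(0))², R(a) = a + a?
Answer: 5000/2157 ≈ 2.3180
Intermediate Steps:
R(a) = 2*a
O = -5000 (O = -8*((0 - 5)² + 2*0)² = -8*((-5)² + 0)² = -8*(25 + 0)² = -8*25² = -8*625 = -5000)
O/(J - 1024) = -5000/(-1133 - 1024) = -5000/(-2157) = -5000*(-1/2157) = 5000/2157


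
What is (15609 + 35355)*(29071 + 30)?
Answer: 1483103364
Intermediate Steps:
(15609 + 35355)*(29071 + 30) = 50964*29101 = 1483103364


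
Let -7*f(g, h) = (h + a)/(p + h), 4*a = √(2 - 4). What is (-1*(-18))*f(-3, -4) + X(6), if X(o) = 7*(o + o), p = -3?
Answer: 4044/49 + 9*I*√2/98 ≈ 82.531 + 0.12988*I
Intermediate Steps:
a = I*√2/4 (a = √(2 - 4)/4 = √(-2)/4 = (I*√2)/4 = I*√2/4 ≈ 0.35355*I)
X(o) = 14*o (X(o) = 7*(2*o) = 14*o)
f(g, h) = -(h + I*√2/4)/(7*(-3 + h))
(-1*(-18))*f(-3, -4) + X(6) = (-1*(-18))*((-4*(-4) - I*√2)/(28*(-3 - 4))) + 14*6 = 18*((1/28)*(16 - I*√2)/(-7)) + 84 = 18*((1/28)*(-⅐)*(16 - I*√2)) + 84 = 18*(-4/49 + I*√2/196) + 84 = (-72/49 + 9*I*√2/98) + 84 = 4044/49 + 9*I*√2/98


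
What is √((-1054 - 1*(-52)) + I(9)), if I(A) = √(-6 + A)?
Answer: √(-1002 + √3) ≈ 31.627*I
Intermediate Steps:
√((-1054 - 1*(-52)) + I(9)) = √((-1054 - 1*(-52)) + √(-6 + 9)) = √((-1054 + 52) + √3) = √(-1002 + √3)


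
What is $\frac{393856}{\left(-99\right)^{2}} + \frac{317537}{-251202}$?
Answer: $\frac{31941744925}{820676934} \approx 38.921$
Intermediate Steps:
$\frac{393856}{\left(-99\right)^{2}} + \frac{317537}{-251202} = \frac{393856}{9801} + 317537 \left(- \frac{1}{251202}\right) = 393856 \cdot \frac{1}{9801} - \frac{317537}{251202} = \frac{393856}{9801} - \frac{317537}{251202} = \frac{31941744925}{820676934}$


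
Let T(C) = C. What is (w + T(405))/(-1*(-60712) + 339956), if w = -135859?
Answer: -67727/200334 ≈ -0.33807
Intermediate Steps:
(w + T(405))/(-1*(-60712) + 339956) = (-135859 + 405)/(-1*(-60712) + 339956) = -135454/(60712 + 339956) = -135454/400668 = -135454*1/400668 = -67727/200334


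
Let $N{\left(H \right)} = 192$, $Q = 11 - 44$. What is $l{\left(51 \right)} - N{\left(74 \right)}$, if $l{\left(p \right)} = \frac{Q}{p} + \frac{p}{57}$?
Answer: $- \frac{61936}{323} \approx -191.75$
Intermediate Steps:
$Q = -33$ ($Q = 11 - 44 = -33$)
$l{\left(p \right)} = - \frac{33}{p} + \frac{p}{57}$
$l{\left(51 \right)} - N{\left(74 \right)} = \left(- \frac{33}{51} + \frac{1}{57} \cdot 51\right) - 192 = \left(\left(-33\right) \frac{1}{51} + \frac{17}{19}\right) - 192 = \left(- \frac{11}{17} + \frac{17}{19}\right) - 192 = \frac{80}{323} - 192 = - \frac{61936}{323}$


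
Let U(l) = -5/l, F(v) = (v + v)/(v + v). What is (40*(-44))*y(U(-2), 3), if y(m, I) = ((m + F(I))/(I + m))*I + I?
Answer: -8640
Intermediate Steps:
F(v) = 1 (F(v) = (2*v)/((2*v)) = (2*v)*(1/(2*v)) = 1)
y(m, I) = I + I*(1 + m)/(I + m) (y(m, I) = ((m + 1)/(I + m))*I + I = ((1 + m)/(I + m))*I + I = I*(1 + m)/(I + m) + I = I + I*(1 + m)/(I + m))
(40*(-44))*y(U(-2), 3) = (40*(-44))*(3*(1 + 3 + 2*(-5/(-2)))/(3 - 5/(-2))) = -5280*(1 + 3 + 2*(-5*(-½)))/(3 - 5*(-½)) = -5280*(1 + 3 + 2*(5/2))/(3 + 5/2) = -5280*(1 + 3 + 5)/11/2 = -5280*2*9/11 = -1760*54/11 = -8640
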